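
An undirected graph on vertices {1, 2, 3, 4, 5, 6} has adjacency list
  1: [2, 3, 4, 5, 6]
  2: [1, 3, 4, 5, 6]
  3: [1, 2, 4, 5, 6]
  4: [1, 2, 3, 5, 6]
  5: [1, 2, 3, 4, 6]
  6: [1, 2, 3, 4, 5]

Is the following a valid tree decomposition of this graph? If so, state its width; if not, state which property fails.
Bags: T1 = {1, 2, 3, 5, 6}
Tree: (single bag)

A tree decomposition must satisfy three properties: every vertex lies in some bag; for every edge, both endpoints lie together in some bag; and for every vertex, the bags containing it form a connected subtree. Here vertex 4 appears in no bag, so the decomposition is invalid.

No — vertex 4 appears in no bag.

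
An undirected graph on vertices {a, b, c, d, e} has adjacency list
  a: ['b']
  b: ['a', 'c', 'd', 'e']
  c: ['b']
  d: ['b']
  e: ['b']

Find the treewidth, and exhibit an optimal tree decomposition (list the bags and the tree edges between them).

Each bag holds 2 vertices, so the decomposition has width 1, which upper-bounds the treewidth. Since G has at least one edge (e.g. b–c), it is not an edgeless graph, so tw(G) ≥ 1. Therefore the treewidth is 1.

Treewidth 1.
Bags: B1 = {b, c}  B2 = {b, e}  B3 = {a, b}  B4 = {b, d}
Tree: B1–B2, B1–B3, B3–B4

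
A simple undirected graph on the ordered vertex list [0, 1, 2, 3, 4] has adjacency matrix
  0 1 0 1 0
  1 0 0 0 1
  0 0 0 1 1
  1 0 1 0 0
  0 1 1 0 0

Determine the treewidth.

2

A width-2 tree decomposition is:
Bags: B1 = {2, 3, 4}  B2 = {1, 3, 4}  B3 = {0, 1, 3}
Tree: B1–B2, B2–B3
Every bag has size at most 3, so the width is 3 − 1 = 2 and tw(G) ≤ 2. The edges 3–2–4–1–0–3 form a cycle, so G is not a tree and its treewidth is at least 2. The upper and lower bounds meet at 2, so that is the treewidth.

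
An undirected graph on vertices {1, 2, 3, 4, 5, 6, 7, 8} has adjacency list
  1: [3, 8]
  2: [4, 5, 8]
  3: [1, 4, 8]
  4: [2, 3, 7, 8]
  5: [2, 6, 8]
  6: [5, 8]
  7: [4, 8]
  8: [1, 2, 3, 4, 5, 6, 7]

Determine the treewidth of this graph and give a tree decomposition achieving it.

Every bag has size at most 3, so the width is 3 − 1 = 2 and tw(G) ≤ 2. On the other hand G contains the 3-clique {1, 3, 8}. A clique must lie in a single bag of any decomposition, so no decomposition can have width below 2. The upper and lower bounds meet at 2, so that is the treewidth.

Treewidth 2.
One such decomposition:
Bags: B1 = {3, 4, 8}  B2 = {2, 4, 8}  B3 = {4, 7, 8}  B4 = {1, 3, 8}  B5 = {2, 5, 8}  B6 = {5, 6, 8}
Tree: B1–B2, B2–B3, B1–B4, B2–B5, B5–B6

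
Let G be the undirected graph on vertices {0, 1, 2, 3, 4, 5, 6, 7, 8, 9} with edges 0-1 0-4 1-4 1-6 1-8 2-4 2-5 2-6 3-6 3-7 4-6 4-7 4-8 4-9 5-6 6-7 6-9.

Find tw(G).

A width-2 tree decomposition is:
Bags: B1 = {1, 4, 6}  B2 = {4, 6, 7}  B3 = {0, 1, 4}  B4 = {2, 4, 6}  B5 = {2, 5, 6}  B6 = {3, 6, 7}  B7 = {1, 4, 8}  B8 = {4, 6, 9}
Tree: B1–B2, B1–B3, B2–B4, B4–B5, B2–B6, B3–B7, B2–B8
Every bag has size at most 3, so the width is 3 − 1 = 2 and tw(G) ≤ 2. Conversely, {3, 6, 7} is a clique of size 3, and the vertices of any clique must share a bag in every tree decomposition; so some bag has ≥ 3 vertices and tw(G) ≥ 2. Therefore the treewidth is 2.

2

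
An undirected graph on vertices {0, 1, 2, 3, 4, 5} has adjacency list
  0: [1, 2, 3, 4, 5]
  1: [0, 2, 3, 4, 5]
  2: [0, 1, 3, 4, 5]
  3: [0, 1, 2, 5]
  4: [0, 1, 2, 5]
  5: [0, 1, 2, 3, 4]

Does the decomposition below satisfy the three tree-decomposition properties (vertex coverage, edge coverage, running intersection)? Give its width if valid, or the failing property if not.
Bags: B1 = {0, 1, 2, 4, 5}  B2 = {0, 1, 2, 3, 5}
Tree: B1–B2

Yes; width 4.

Every vertex of G appears in some bag (union = {0, 1, 2, 3, 4, 5}); every edge is covered by a bag; and for each vertex v the set of bags containing v is connected in the bag tree. The decomposition is therefore valid. The largest bag has 5 vertices, so the width is 4.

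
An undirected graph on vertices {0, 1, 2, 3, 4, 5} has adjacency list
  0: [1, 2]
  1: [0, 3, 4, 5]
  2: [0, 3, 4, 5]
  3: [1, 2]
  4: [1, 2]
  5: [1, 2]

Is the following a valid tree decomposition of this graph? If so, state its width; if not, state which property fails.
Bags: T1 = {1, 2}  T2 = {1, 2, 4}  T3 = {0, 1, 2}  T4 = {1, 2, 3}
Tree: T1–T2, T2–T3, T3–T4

A tree decomposition must satisfy three properties: every vertex lies in some bag; for every edge, both endpoints lie together in some bag; and for every vertex, the bags containing it form a connected subtree. Here vertex 5 appears in no bag, so the decomposition is invalid.

No — vertex 5 appears in no bag.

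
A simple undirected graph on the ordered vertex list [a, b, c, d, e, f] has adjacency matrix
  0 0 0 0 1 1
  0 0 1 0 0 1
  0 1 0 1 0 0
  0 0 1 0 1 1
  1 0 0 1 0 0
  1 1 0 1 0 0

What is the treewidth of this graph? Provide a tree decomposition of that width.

Treewidth 2.
Bags: B1 = {a, e, f}  B2 = {d, e, f}  B3 = {b, d, f}  B4 = {b, c, d}
Tree: B1–B2, B2–B3, B3–B4

Each bag holds 3 vertices, so the decomposition has width 2, which upper-bounds the treewidth. The edges a–e–d–f–a form a cycle, so G is not a tree and its treewidth is at least 2. The upper and lower bounds meet at 2, so that is the treewidth.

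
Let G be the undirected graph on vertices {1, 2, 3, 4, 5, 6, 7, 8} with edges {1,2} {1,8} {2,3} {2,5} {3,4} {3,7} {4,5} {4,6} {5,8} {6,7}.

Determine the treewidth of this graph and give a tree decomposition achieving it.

Each bag holds 3 vertices, so the decomposition has width 2, which upper-bounds the treewidth. For the lower bound, G contains the cycle 1–8–5–2–1, so G is not a forest; only forests have treewidth ≤ 1, hence tw(G) ≥ 2. Therefore the treewidth is 2.

Treewidth 2.
One optimal decomposition is:
Bags: B1 = {1, 2, 8}  B2 = {2, 5, 8}  B3 = {2, 3, 5}  B4 = {3, 4, 5}  B5 = {3, 4, 7}  B6 = {4, 6, 7}
Tree: B1–B2, B2–B3, B3–B4, B4–B5, B5–B6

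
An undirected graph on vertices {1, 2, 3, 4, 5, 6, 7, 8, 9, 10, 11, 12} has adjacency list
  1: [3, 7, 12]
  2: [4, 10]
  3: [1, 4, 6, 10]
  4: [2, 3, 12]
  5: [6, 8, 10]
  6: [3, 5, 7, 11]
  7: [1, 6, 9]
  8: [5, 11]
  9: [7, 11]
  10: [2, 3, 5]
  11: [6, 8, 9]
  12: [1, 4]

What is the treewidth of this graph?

A width-3 tree decomposition is:
Bags: B1 = {5, 8, 9, 11}  B2 = {5, 6, 9, 11}  B3 = {5, 6, 7, 9}  B4 = {5, 6, 7, 10}  B5 = {3, 6, 7, 10}  B6 = {1, 3, 7, 10}  B7 = {1, 2, 3, 10}  B8 = {1, 2, 3, 4}  B9 = {1, 2, 4, 12}
Tree: B1–B2, B2–B3, B3–B4, B4–B5, B5–B6, B6–B7, B7–B8, B8–B9
Every bag has size at most 4, so the width is 4 − 1 = 3 and tw(G) ≤ 3. For the lower bound: the 4 vertex sets {8,9,11}, {5}, {6}, {1,3,7,10} are disjoint, each induces a connected subgraph, and every pair is joined by at least one edge of G. Contracting each set to a single vertex therefore yields K_{4} as a minor, and since treewidth is minor-monotone, tw(G) ≥ tw(K_{4}) = 3. Combining the bounds, tw(G) = 3.

3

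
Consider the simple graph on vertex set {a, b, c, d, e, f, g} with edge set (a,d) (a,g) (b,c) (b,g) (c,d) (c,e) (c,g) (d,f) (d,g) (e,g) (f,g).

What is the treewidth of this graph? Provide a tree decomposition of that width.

Treewidth 2.
One optimal decomposition is:
Bags: B1 = {d, f, g}  B2 = {c, d, g}  B3 = {c, e, g}  B4 = {a, d, g}  B5 = {b, c, g}
Tree: B1–B2, B2–B3, B2–B4, B2–B5

Every bag has size at most 3, so the width is 3 − 1 = 2 and tw(G) ≤ 2. On the other hand G contains the 3-clique {d, f, g}. A clique must lie in a single bag of any decomposition, so no decomposition can have width below 2. The upper and lower bounds meet at 2, so that is the treewidth.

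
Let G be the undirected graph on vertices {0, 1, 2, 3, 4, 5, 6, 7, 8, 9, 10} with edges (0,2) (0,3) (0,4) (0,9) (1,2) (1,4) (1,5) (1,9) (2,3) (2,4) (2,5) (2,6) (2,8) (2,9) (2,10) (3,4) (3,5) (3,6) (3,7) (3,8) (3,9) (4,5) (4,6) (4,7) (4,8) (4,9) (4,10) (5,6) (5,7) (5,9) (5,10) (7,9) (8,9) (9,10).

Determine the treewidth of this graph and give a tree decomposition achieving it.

Each bag holds 5 vertices, so the decomposition has width 4, which upper-bounds the treewidth. On the other hand G contains the 5-clique {1, 2, 4, 5, 9}. A clique must lie in a single bag of any decomposition, so no decomposition can have width below 4. Hence tw(G) = 4 exactly.

Treewidth 4.
Bags: B1 = {2, 3, 4, 5, 9}  B2 = {2, 3, 4, 8, 9}  B3 = {1, 2, 4, 5, 9}  B4 = {2, 4, 5, 9, 10}  B5 = {0, 2, 3, 4, 9}  B6 = {3, 4, 5, 7, 9}  B7 = {2, 3, 4, 5, 6}
Tree: B1–B2, B1–B3, B1–B4, B2–B5, B1–B6, B1–B7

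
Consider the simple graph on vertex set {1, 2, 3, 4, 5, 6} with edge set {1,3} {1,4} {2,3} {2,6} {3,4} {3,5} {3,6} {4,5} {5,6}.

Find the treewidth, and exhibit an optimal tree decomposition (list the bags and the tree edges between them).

The largest bag has 3 vertices, giving width 2; this decomposition certifies tw(G) ≤ 2. For the lower bound, the 3 vertices {2, 3, 6} are pairwise adjacent, and any tree decomposition puts a clique entirely inside one bag — forcing width ≥ 2. Hence tw(G) = 2 exactly.

Treewidth 2.
Bags: B1 = {3, 5, 6}  B2 = {2, 3, 6}  B3 = {3, 4, 5}  B4 = {1, 3, 4}
Tree: B1–B2, B1–B3, B3–B4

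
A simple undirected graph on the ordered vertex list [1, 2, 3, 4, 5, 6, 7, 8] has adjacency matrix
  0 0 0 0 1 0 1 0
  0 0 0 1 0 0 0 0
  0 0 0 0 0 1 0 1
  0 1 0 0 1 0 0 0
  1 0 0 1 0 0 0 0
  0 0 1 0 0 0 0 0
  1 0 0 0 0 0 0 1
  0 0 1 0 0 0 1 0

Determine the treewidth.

A width-1 tree decomposition is:
Bags: B1 = {2, 4}  B2 = {4, 5}  B3 = {1, 5}  B4 = {1, 7}  B5 = {7, 8}  B6 = {3, 8}  B7 = {3, 6}
Tree: B1–B2, B2–B3, B3–B4, B4–B5, B5–B6, B6–B7
Every bag has size at most 2, so the width is 2 − 1 = 1 and tw(G) ≤ 1. G has an edge, so its treewidth is at least 1. Therefore the treewidth is 1.

1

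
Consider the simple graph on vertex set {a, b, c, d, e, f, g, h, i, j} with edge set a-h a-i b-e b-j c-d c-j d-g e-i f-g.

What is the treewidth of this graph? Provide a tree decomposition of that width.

Each bag holds 2 vertices, so the decomposition has width 1, which upper-bounds the treewidth. Any graph with an edge has treewidth ≥ 1, and G has the edge h–a. Combining the bounds, tw(G) = 1.

Treewidth 1.
One such decomposition:
Bags: B1 = {a, h}  B2 = {a, i}  B3 = {e, i}  B4 = {b, e}  B5 = {b, j}  B6 = {c, j}  B7 = {c, d}  B8 = {d, g}  B9 = {f, g}
Tree: B1–B2, B2–B3, B3–B4, B4–B5, B5–B6, B6–B7, B7–B8, B8–B9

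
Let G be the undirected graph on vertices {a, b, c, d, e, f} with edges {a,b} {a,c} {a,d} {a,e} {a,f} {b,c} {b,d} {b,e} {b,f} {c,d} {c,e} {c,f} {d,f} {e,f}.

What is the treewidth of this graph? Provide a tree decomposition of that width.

Treewidth 4.
One such decomposition:
Bags: B1 = {a, b, c, e, f}  B2 = {a, b, c, d, f}
Tree: B1–B2

The largest bag has 5 vertices, giving width 4; this decomposition certifies tw(G) ≤ 4. For the lower bound, the 5 vertices {a, b, c, d, f} are pairwise adjacent, and any tree decomposition puts a clique entirely inside one bag — forcing width ≥ 4. Combining the bounds, tw(G) = 4.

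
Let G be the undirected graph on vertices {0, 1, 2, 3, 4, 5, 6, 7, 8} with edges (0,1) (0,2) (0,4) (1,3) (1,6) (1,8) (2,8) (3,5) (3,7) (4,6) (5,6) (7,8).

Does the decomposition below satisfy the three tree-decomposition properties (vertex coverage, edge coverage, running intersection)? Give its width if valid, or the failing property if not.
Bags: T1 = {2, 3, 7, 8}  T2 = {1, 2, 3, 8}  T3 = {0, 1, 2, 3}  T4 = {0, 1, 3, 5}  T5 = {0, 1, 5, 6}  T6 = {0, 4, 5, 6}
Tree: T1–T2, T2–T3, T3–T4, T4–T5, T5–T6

Yes; width 3.

Every vertex of G appears in some bag (union = {0, 1, 2, 3, 4, 5, 6, 7, 8}); every edge is covered by a bag; and for each vertex v the set of bags containing v is connected in the bag tree. The decomposition is therefore valid. The largest bag has 4 vertices, so the width is 3.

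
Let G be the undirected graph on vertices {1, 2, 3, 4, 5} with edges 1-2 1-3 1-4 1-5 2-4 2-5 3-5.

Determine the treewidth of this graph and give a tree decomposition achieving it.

The largest bag has 3 vertices, giving width 2; this decomposition certifies tw(G) ≤ 2. For the lower bound, the 3 vertices {1, 2, 4} are pairwise adjacent, and any tree decomposition puts a clique entirely inside one bag — forcing width ≥ 2. Combining the bounds, tw(G) = 2.

Treewidth 2.
One optimal decomposition is:
Bags: B1 = {1, 2, 4}  B2 = {1, 2, 5}  B3 = {1, 3, 5}
Tree: B1–B2, B2–B3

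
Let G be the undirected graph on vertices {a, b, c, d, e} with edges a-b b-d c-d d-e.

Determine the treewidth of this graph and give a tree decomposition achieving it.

Treewidth 1.
One such decomposition:
Bags: B1 = {d, e}  B2 = {b, d}  B3 = {a, b}  B4 = {c, d}
Tree: B1–B2, B2–B3, B1–B4

The largest bag has 2 vertices, giving width 1; this decomposition certifies tw(G) ≤ 1. G has an edge, so its treewidth is at least 1. Combining the bounds, tw(G) = 1.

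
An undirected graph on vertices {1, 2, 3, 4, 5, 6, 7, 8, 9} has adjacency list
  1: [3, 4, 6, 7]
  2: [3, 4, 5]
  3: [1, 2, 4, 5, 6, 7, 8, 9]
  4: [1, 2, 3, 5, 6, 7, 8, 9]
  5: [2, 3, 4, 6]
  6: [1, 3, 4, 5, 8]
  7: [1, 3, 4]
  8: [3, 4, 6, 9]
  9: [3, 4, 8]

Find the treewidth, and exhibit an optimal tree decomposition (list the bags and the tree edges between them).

Treewidth 3.
One optimal decomposition is:
Bags: B1 = {3, 4, 5, 6}  B2 = {3, 4, 6, 8}  B3 = {1, 3, 4, 6}  B4 = {2, 3, 4, 5}  B5 = {1, 3, 4, 7}  B6 = {3, 4, 8, 9}
Tree: B1–B2, B2–B3, B1–B4, B3–B5, B2–B6

Each bag holds 4 vertices, so the decomposition has width 3, which upper-bounds the treewidth. Conversely, {3, 4, 8, 9} is a clique of size 4, and the vertices of any clique must share a bag in every tree decomposition; so some bag has ≥ 4 vertices and tw(G) ≥ 3. Combining the bounds, tw(G) = 3.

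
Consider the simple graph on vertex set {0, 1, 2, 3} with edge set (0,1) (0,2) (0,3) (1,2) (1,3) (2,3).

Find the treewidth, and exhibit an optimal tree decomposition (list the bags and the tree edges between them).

Treewidth 3.
One such decomposition:
Bags: B1 = {0, 1, 2, 3}
Tree: (single bag)

With just one bag of size 4, the width is 4 − 1 = 3, so tw(G) ≤ 3. On the other hand G contains the 4-clique {0, 1, 2, 3}. A clique must lie in a single bag of any decomposition, so no decomposition can have width below 3. Therefore the treewidth is 3.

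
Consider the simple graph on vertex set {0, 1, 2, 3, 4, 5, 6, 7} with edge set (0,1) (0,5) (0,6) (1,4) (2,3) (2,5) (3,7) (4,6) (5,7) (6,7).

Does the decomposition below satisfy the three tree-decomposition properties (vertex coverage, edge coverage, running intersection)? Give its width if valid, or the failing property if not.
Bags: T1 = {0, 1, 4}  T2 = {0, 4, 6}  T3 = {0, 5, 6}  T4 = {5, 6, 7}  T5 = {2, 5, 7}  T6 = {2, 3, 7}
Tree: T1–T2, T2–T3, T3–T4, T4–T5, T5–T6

Yes; width 2.

Checking the three conditions: (i) the bags cover all of {0, 1, 2, 3, 4, 5, 6, 7}; (ii) for each edge, some bag contains both endpoints; (iii) the bags containing any fixed vertex form a subtree. All hold, so the decomposition is valid with width 3 − 1 = 2.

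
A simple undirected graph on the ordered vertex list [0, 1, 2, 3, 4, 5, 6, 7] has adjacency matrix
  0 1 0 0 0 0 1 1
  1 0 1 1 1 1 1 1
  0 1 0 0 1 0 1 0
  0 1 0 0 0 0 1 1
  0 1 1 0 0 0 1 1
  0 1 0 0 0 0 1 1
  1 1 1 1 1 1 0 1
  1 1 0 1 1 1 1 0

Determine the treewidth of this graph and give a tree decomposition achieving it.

Treewidth 3.
One such decomposition:
Bags: B1 = {1, 5, 6, 7}  B2 = {0, 1, 6, 7}  B3 = {1, 3, 6, 7}  B4 = {1, 4, 6, 7}  B5 = {1, 2, 4, 6}
Tree: B1–B2, B2–B3, B2–B4, B4–B5

Each bag holds 4 vertices, so the decomposition has width 3, which upper-bounds the treewidth. For the lower bound, the 4 vertices {1, 2, 4, 6} are pairwise adjacent, and any tree decomposition puts a clique entirely inside one bag — forcing width ≥ 3. The upper and lower bounds meet at 3, so that is the treewidth.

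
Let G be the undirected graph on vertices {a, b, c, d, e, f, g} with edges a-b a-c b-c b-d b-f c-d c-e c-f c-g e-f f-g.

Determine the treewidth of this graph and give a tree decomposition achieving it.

Treewidth 2.
One such decomposition:
Bags: B1 = {a, b, c}  B2 = {b, c, f}  B3 = {c, e, f}  B4 = {c, f, g}  B5 = {b, c, d}
Tree: B1–B2, B2–B3, B2–B4, B1–B5

Every bag has size at most 3, so the width is 3 − 1 = 2 and tw(G) ≤ 2. On the other hand G contains the 3-clique {b, c, d}. A clique must lie in a single bag of any decomposition, so no decomposition can have width below 2. Combining the bounds, tw(G) = 2.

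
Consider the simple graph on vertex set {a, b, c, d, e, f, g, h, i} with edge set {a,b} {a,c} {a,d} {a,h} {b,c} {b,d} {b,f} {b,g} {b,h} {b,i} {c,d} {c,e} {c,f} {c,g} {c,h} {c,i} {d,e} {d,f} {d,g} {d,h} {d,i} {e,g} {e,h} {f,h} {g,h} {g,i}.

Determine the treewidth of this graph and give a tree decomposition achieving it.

Every bag has size at most 5, so the width is 5 − 1 = 4 and tw(G) ≤ 4. For the lower bound, the 5 vertices {c, d, e, g, h} are pairwise adjacent, and any tree decomposition puts a clique entirely inside one bag — forcing width ≥ 4. Combining the bounds, tw(G) = 4.

Treewidth 4.
Bags: B1 = {b, c, d, g, h}  B2 = {c, d, e, g, h}  B3 = {b, c, d, g, i}  B4 = {a, b, c, d, h}  B5 = {b, c, d, f, h}
Tree: B1–B2, B1–B3, B1–B4, B4–B5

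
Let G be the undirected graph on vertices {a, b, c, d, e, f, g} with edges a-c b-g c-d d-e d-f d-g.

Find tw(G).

A width-1 tree decomposition is:
Bags: B1 = {c, d}  B2 = {d, g}  B3 = {d, e}  B4 = {a, c}  B5 = {b, g}  B6 = {d, f}
Tree: B1–B2, B1–B3, B1–B4, B2–B5, B1–B6
Every bag has size at most 2, so the width is 2 − 1 = 1 and tw(G) ≤ 1. Since G has at least one edge (e.g. d–c), it is not an edgeless graph, so tw(G) ≥ 1. Hence tw(G) = 1 exactly.

1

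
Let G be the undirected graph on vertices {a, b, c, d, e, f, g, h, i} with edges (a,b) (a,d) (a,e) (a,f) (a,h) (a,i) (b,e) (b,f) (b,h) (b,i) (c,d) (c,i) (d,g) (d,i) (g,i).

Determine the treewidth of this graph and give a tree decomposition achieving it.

Every bag has size at most 3, so the width is 3 − 1 = 2 and tw(G) ≤ 2. On the other hand G contains the 3-clique {d, g, i}. A clique must lie in a single bag of any decomposition, so no decomposition can have width below 2. Hence tw(G) = 2 exactly.

Treewidth 2.
One such decomposition:
Bags: B1 = {a, d, i}  B2 = {c, d, i}  B3 = {a, b, i}  B4 = {a, b, h}  B5 = {d, g, i}  B6 = {a, b, f}  B7 = {a, b, e}
Tree: B1–B2, B1–B3, B3–B4, B2–B5, B4–B6, B3–B7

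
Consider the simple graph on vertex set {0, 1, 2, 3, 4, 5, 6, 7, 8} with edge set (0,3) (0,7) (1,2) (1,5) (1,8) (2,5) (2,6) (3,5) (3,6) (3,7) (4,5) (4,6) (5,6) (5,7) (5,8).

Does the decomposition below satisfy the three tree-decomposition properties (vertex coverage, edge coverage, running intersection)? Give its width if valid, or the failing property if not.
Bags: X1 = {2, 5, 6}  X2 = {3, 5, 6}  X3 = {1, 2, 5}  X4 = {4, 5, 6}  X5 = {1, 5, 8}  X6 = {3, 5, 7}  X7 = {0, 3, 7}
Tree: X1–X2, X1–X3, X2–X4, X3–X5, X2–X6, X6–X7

Vertex coverage: the bags together contain {0, 1, 2, 3, 4, 5, 6, 7, 8}, the full vertex set. Edge coverage: each edge of G has both endpoints in at least one bag. Running intersection: for every vertex, the bags containing it form a connected subtree. All three properties hold, so this is a valid tree decomposition of width max|bag| − 1 = 2, and hence tw(G) ≤ 2.

Yes; width 2.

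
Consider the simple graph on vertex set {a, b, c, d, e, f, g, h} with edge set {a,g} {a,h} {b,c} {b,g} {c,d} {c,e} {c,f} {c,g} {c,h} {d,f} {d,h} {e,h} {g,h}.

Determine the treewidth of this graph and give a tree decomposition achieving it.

Each bag holds 3 vertices, so the decomposition has width 2, which upper-bounds the treewidth. On the other hand G contains the 3-clique {c, d, h}. A clique must lie in a single bag of any decomposition, so no decomposition can have width below 2. Hence tw(G) = 2 exactly.

Treewidth 2.
Bags: B1 = {c, d, h}  B2 = {c, e, h}  B3 = {c, d, f}  B4 = {c, g, h}  B5 = {b, c, g}  B6 = {a, g, h}
Tree: B1–B2, B1–B3, B2–B4, B4–B5, B4–B6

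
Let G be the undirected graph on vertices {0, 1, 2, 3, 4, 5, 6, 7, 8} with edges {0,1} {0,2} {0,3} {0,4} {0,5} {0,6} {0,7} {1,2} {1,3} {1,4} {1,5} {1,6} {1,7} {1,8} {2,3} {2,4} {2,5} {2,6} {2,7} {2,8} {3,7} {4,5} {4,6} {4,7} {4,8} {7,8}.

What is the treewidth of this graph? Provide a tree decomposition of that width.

Treewidth 4.
One such decomposition:
Bags: B1 = {0, 1, 2, 4, 6}  B2 = {0, 1, 2, 4, 7}  B3 = {1, 2, 4, 7, 8}  B4 = {0, 1, 2, 3, 7}  B5 = {0, 1, 2, 4, 5}
Tree: B1–B2, B2–B3, B2–B4, B1–B5

Each bag holds 5 vertices, so the decomposition has width 4, which upper-bounds the treewidth. On the other hand G contains the 5-clique {0, 1, 2, 3, 7}. A clique must lie in a single bag of any decomposition, so no decomposition can have width below 4. Hence tw(G) = 4 exactly.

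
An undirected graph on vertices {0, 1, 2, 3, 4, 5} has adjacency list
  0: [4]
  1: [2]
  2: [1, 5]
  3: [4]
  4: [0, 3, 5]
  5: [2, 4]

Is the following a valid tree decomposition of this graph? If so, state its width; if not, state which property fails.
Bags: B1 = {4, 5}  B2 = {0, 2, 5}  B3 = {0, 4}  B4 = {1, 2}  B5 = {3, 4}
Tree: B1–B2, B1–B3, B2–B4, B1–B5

A tree decomposition must satisfy three properties: every vertex lies in some bag; for every edge, both endpoints lie together in some bag; and for every vertex, the bags containing it form a connected subtree. Here bags containing vertex 0 are not connected in the tree, so the decomposition is invalid.

No — bags containing vertex 0 are not connected in the tree.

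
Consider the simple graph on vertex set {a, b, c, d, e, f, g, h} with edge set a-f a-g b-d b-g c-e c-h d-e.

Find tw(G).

1

A width-1 tree decomposition is:
Bags: B1 = {c, h}  B2 = {c, e}  B3 = {d, e}  B4 = {b, d}  B5 = {b, g}  B6 = {a, g}  B7 = {a, f}
Tree: B1–B2, B2–B3, B3–B4, B4–B5, B5–B6, B6–B7
Every bag has size at most 2, so the width is 2 − 1 = 1 and tw(G) ≤ 1. G has an edge, so its treewidth is at least 1. Hence tw(G) = 1 exactly.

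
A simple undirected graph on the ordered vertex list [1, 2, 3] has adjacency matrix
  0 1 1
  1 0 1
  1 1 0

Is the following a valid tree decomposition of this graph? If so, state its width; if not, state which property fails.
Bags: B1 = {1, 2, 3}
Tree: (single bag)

Yes; width 2.

Checking the three conditions: (i) the bags cover all of {1, 2, 3}; (ii) for each edge, some bag contains both endpoints; (iii) the bags containing any fixed vertex form a subtree. All hold, so the decomposition is valid with width 3 − 1 = 2.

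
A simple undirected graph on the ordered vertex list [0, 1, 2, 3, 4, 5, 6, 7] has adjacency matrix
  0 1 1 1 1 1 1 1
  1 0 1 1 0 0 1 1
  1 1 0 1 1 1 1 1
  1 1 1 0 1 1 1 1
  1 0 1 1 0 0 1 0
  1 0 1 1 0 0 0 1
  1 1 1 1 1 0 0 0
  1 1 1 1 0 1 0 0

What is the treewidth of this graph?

A width-4 tree decomposition is:
Bags: B1 = {0, 2, 3, 5, 7}  B2 = {0, 1, 2, 3, 7}  B3 = {0, 1, 2, 3, 6}  B4 = {0, 2, 3, 4, 6}
Tree: B1–B2, B2–B3, B3–B4
The largest bag has 5 vertices, giving width 4; this decomposition certifies tw(G) ≤ 4. Conversely, {0, 1, 2, 3, 6} is a clique of size 5, and the vertices of any clique must share a bag in every tree decomposition; so some bag has ≥ 5 vertices and tw(G) ≥ 4. Hence tw(G) = 4 exactly.

4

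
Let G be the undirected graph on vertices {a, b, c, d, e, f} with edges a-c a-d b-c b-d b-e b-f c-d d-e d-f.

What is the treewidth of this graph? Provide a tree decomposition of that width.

Every bag has size at most 3, so the width is 3 − 1 = 2 and tw(G) ≤ 2. For the lower bound, the 3 vertices {a, c, d} are pairwise adjacent, and any tree decomposition puts a clique entirely inside one bag — forcing width ≥ 2. Hence tw(G) = 2 exactly.

Treewidth 2.
One optimal decomposition is:
Bags: B1 = {b, c, d}  B2 = {a, c, d}  B3 = {b, d, e}  B4 = {b, d, f}
Tree: B1–B2, B1–B3, B1–B4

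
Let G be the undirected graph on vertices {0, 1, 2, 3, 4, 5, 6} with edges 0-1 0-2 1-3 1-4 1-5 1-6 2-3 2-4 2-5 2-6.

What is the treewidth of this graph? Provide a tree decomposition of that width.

Treewidth 2.
One such decomposition:
Bags: B1 = {1, 2, 6}  B2 = {1, 2, 5}  B3 = {0, 1, 2}  B4 = {1, 2, 4}  B5 = {1, 2, 3}
Tree: B1–B2, B2–B3, B3–B4, B4–B5

Every bag has size at most 3, so the width is 3 − 1 = 2 and tw(G) ≤ 2. For the lower bound, G contains the cycle 1–6–2–5–1, so G is not a forest; only forests have treewidth ≤ 1, hence tw(G) ≥ 2. Combining the bounds, tw(G) = 2.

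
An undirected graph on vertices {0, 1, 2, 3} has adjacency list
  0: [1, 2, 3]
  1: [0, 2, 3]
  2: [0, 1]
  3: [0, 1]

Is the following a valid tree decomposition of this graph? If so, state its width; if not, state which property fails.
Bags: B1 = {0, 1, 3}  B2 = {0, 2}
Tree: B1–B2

No — edge (1,2) lies in no bag.

A tree decomposition must satisfy three properties: every vertex lies in some bag; for every edge, both endpoints lie together in some bag; and for every vertex, the bags containing it form a connected subtree. Here edge (1,2) lies in no bag, so the decomposition is invalid.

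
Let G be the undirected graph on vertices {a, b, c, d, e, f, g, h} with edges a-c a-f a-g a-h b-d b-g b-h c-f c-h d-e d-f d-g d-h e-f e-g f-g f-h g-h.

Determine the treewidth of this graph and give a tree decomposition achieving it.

Treewidth 3.
Bags: B1 = {a, f, g, h}  B2 = {d, f, g, h}  B3 = {b, d, g, h}  B4 = {a, c, f, h}  B5 = {d, e, f, g}
Tree: B1–B2, B2–B3, B1–B4, B2–B5

Every bag has size at most 4, so the width is 4 − 1 = 3 and tw(G) ≤ 3. On the other hand G contains the 4-clique {d, e, f, g}. A clique must lie in a single bag of any decomposition, so no decomposition can have width below 3. Combining the bounds, tw(G) = 3.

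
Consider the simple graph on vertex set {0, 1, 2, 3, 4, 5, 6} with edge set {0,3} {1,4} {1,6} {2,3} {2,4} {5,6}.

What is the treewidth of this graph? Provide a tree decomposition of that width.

Each bag holds 2 vertices, so the decomposition has width 1, which upper-bounds the treewidth. Any graph with an edge has treewidth ≥ 1, and G has the edge 0–3. Combining the bounds, tw(G) = 1.

Treewidth 1.
Bags: B1 = {0, 3}  B2 = {2, 3}  B3 = {2, 4}  B4 = {1, 4}  B5 = {1, 6}  B6 = {5, 6}
Tree: B1–B2, B2–B3, B3–B4, B4–B5, B5–B6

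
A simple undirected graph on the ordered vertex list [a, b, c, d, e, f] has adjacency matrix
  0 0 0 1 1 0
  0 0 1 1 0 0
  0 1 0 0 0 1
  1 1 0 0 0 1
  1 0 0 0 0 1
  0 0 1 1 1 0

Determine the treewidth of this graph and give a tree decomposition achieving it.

Treewidth 2.
One optimal decomposition is:
Bags: B1 = {b, c, d}  B2 = {c, d, f}  B3 = {a, d, f}  B4 = {a, e, f}
Tree: B1–B2, B2–B3, B3–B4

Every bag has size at most 3, so the width is 3 − 1 = 2 and tw(G) ≤ 2. Since b–c–f–d–b is a cycle in G, G is not acyclic. Forests are exactly the graphs of treewidth ≤ 1, so tw(G) ≥ 2. Therefore the treewidth is 2.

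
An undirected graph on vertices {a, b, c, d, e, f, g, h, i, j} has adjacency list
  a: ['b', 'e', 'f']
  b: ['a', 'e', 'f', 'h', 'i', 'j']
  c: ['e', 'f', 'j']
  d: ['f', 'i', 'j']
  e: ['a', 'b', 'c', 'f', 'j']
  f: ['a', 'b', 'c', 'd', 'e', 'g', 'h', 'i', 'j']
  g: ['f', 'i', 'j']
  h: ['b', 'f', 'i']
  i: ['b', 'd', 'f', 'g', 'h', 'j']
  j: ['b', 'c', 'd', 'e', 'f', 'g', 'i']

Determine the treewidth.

3

A width-3 tree decomposition is:
Bags: B1 = {a, b, e, f}  B2 = {b, e, f, j}  B3 = {b, f, i, j}  B4 = {c, e, f, j}  B5 = {d, f, i, j}  B6 = {f, g, i, j}  B7 = {b, f, h, i}
Tree: B1–B2, B2–B3, B2–B4, B3–B5, B5–B6, B3–B7
The largest bag has 4 vertices, giving width 3; this decomposition certifies tw(G) ≤ 3. For the lower bound, the 4 vertices {c, e, f, j} are pairwise adjacent, and any tree decomposition puts a clique entirely inside one bag — forcing width ≥ 3. Combining the bounds, tw(G) = 3.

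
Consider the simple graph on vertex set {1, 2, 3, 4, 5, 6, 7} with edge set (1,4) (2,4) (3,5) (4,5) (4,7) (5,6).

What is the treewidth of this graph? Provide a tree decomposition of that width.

Treewidth 1.
One such decomposition:
Bags: B1 = {4, 5}  B2 = {4, 7}  B3 = {5, 6}  B4 = {3, 5}  B5 = {2, 4}  B6 = {1, 4}
Tree: B1–B2, B1–B3, B3–B4, B1–B5, B1–B6

Each bag holds 2 vertices, so the decomposition has width 1, which upper-bounds the treewidth. Any graph with an edge has treewidth ≥ 1, and G has the edge 5–4. The upper and lower bounds meet at 1, so that is the treewidth.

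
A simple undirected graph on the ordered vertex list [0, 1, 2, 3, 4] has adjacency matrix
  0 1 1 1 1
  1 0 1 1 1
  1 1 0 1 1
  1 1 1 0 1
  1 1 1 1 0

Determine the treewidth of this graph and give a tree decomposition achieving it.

With just one bag of size 5, the width is 5 − 1 = 4, so tw(G) ≤ 4. On the other hand G contains the 5-clique {0, 1, 2, 3, 4}. A clique must lie in a single bag of any decomposition, so no decomposition can have width below 4. Therefore the treewidth is 4.

Treewidth 4.
One such decomposition:
Bags: B1 = {0, 1, 2, 3, 4}
Tree: (single bag)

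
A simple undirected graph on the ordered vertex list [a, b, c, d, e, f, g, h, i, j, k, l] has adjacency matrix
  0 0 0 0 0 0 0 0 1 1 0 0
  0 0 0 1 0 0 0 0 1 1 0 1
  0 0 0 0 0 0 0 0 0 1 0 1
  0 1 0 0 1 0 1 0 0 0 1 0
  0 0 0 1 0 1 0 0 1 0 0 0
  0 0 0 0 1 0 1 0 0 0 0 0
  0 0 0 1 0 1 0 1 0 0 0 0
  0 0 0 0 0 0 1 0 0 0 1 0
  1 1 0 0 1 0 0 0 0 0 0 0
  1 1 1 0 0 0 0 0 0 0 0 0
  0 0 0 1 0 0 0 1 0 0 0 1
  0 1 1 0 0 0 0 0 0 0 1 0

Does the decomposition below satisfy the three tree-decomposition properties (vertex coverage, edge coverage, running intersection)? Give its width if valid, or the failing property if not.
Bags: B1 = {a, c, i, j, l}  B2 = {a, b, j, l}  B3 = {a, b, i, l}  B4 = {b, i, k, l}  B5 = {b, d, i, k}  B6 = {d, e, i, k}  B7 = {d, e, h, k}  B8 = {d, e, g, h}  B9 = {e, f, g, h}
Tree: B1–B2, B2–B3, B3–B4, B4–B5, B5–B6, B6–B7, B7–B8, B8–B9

No — bags containing vertex i are not connected in the tree.

A tree decomposition must satisfy three properties: every vertex lies in some bag; for every edge, both endpoints lie together in some bag; and for every vertex, the bags containing it form a connected subtree. Here bags containing vertex i are not connected in the tree, so the decomposition is invalid.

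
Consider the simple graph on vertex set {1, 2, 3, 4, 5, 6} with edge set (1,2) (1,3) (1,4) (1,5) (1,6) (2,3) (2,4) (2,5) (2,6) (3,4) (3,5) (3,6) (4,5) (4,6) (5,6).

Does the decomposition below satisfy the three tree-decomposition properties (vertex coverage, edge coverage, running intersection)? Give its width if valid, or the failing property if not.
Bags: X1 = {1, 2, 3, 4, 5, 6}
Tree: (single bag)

Vertex coverage: the bags together contain {1, 2, 3, 4, 5, 6}, the full vertex set. Edge coverage: each edge of G has both endpoints in at least one bag. Running intersection: for every vertex, the bags containing it form a connected subtree. All three properties hold, so this is a valid tree decomposition of width max|bag| − 1 = 5, and hence tw(G) ≤ 5.

Yes; width 5.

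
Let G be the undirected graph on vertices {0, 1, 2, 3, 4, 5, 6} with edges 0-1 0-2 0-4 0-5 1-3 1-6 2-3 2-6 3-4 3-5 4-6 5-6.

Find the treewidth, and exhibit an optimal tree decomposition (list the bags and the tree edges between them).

Each bag holds 4 vertices, so the decomposition has width 3, which upper-bounds the treewidth. For the lower bound: the 4 vertex sets {1,3}, {0,5}, {6}, {2} are disjoint, each induces a connected subgraph, and every pair is joined by at least one edge of G. Contracting each set to a single vertex therefore yields K_{4} as a minor, and since treewidth is minor-monotone, tw(G) ≥ tw(K_{4}) = 3. Combining the bounds, tw(G) = 3.

Treewidth 3.
One such decomposition:
Bags: B1 = {0, 1, 3, 6}  B2 = {0, 3, 5, 6}  B3 = {0, 2, 3, 6}  B4 = {0, 3, 4, 6}
Tree: B1–B2, B2–B3, B3–B4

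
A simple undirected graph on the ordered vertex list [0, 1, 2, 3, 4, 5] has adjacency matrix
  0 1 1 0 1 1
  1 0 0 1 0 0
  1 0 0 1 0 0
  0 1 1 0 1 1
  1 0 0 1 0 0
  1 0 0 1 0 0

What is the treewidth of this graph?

A width-2 tree decomposition is:
Bags: B1 = {0, 3, 5}  B2 = {0, 2, 3}  B3 = {0, 1, 3}  B4 = {0, 3, 4}
Tree: B1–B2, B2–B3, B3–B4
The largest bag has 3 vertices, giving width 2; this decomposition certifies tw(G) ≤ 2. Since 3–5–0–2–3 is a cycle in G, G is not acyclic. Forests are exactly the graphs of treewidth ≤ 1, so tw(G) ≥ 2. Combining the bounds, tw(G) = 2.

2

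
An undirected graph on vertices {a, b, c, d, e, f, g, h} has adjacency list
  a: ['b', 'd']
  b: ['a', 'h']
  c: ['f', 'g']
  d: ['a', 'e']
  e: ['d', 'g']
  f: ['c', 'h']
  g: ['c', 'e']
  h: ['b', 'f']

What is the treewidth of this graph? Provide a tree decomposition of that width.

Every bag has size at most 3, so the width is 3 − 1 = 2 and tw(G) ≤ 2. For the lower bound, G contains the cycle b–a–d–e–g–c–f–h–b, so G is not a forest; only forests have treewidth ≤ 1, hence tw(G) ≥ 2. Combining the bounds, tw(G) = 2.

Treewidth 2.
One such decomposition:
Bags: B1 = {a, b, d}  B2 = {b, d, e}  B3 = {b, e, g}  B4 = {b, c, g}  B5 = {b, c, f}  B6 = {b, f, h}
Tree: B1–B2, B2–B3, B3–B4, B4–B5, B5–B6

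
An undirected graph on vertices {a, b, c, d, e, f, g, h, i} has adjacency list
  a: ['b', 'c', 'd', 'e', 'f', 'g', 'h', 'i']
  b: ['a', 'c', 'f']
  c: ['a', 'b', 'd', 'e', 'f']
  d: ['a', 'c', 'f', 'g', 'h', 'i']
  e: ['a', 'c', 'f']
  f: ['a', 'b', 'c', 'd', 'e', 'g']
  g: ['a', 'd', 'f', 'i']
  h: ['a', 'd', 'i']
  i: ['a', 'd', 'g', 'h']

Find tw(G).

3

A width-3 tree decomposition is:
Bags: B1 = {a, d, f, g}  B2 = {a, d, g, i}  B3 = {a, d, h, i}  B4 = {a, c, d, f}  B5 = {a, c, e, f}  B6 = {a, b, c, f}
Tree: B1–B2, B2–B3, B1–B4, B4–B5, B4–B6
The largest bag has 4 vertices, giving width 3; this decomposition certifies tw(G) ≤ 3. Conversely, {a, d, h, i} is a clique of size 4, and the vertices of any clique must share a bag in every tree decomposition; so some bag has ≥ 4 vertices and tw(G) ≥ 3. The upper and lower bounds meet at 3, so that is the treewidth.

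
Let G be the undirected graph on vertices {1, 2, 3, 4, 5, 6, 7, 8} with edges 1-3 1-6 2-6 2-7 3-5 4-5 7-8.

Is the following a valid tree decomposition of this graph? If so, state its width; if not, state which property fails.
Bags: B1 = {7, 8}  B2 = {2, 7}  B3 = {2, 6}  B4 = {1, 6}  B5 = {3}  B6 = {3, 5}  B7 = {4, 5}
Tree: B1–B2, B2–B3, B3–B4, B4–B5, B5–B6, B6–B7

No — edge (1,3) lies in no bag.

A tree decomposition must satisfy three properties: every vertex lies in some bag; for every edge, both endpoints lie together in some bag; and for every vertex, the bags containing it form a connected subtree. Here edge (1,3) lies in no bag, so the decomposition is invalid.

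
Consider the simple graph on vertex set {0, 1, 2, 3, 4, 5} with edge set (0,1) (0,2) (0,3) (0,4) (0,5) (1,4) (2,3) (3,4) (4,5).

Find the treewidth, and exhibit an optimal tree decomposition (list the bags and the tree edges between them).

Each bag holds 3 vertices, so the decomposition has width 2, which upper-bounds the treewidth. Conversely, {0, 2, 3} is a clique of size 3, and the vertices of any clique must share a bag in every tree decomposition; so some bag has ≥ 3 vertices and tw(G) ≥ 2. Therefore the treewidth is 2.

Treewidth 2.
Bags: B1 = {0, 4, 5}  B2 = {0, 1, 4}  B3 = {0, 3, 4}  B4 = {0, 2, 3}
Tree: B1–B2, B2–B3, B3–B4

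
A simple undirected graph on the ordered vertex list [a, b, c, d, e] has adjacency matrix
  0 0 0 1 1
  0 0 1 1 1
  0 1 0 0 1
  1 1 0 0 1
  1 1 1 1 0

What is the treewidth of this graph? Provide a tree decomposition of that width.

Every bag has size at most 3, so the width is 3 − 1 = 2 and tw(G) ≤ 2. On the other hand G contains the 3-clique {a, d, e}. A clique must lie in a single bag of any decomposition, so no decomposition can have width below 2. Therefore the treewidth is 2.

Treewidth 2.
Bags: B1 = {b, d, e}  B2 = {b, c, e}  B3 = {a, d, e}
Tree: B1–B2, B1–B3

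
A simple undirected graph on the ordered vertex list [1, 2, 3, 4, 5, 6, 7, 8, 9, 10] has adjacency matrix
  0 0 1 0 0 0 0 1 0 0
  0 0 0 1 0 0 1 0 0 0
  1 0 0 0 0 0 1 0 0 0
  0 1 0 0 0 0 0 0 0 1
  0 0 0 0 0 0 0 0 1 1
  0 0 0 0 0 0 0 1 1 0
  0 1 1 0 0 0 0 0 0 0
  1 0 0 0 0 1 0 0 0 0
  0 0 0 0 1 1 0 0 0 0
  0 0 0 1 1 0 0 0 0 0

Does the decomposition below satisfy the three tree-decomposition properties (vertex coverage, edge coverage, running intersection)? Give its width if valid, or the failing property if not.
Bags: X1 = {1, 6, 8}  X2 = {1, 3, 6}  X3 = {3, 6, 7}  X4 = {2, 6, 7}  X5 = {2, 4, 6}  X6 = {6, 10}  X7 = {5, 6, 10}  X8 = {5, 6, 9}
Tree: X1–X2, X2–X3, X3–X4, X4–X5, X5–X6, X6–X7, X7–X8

No — edge (4,10) lies in no bag.

A tree decomposition must satisfy three properties: every vertex lies in some bag; for every edge, both endpoints lie together in some bag; and for every vertex, the bags containing it form a connected subtree. Here edge (4,10) lies in no bag, so the decomposition is invalid.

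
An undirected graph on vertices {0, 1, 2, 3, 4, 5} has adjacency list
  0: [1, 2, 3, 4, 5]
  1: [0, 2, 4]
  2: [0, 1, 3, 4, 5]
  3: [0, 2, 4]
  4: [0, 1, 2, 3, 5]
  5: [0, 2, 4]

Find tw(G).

3

A width-3 tree decomposition is:
Bags: B1 = {0, 2, 3, 4}  B2 = {0, 1, 2, 4}  B3 = {0, 2, 4, 5}
Tree: B1–B2, B1–B3
The largest bag has 4 vertices, giving width 3; this decomposition certifies tw(G) ≤ 3. Conversely, {0, 1, 2, 4} is a clique of size 4, and the vertices of any clique must share a bag in every tree decomposition; so some bag has ≥ 4 vertices and tw(G) ≥ 3. Combining the bounds, tw(G) = 3.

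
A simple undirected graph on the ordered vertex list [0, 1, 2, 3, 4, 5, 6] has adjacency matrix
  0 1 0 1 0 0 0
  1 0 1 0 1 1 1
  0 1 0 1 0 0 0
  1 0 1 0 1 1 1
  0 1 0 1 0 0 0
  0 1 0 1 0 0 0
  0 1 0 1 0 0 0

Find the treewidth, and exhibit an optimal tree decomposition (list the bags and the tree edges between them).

Every bag has size at most 3, so the width is 3 − 1 = 2 and tw(G) ≤ 2. Since 1–5–3–2–1 is a cycle in G, G is not acyclic. Forests are exactly the graphs of treewidth ≤ 1, so tw(G) ≥ 2. Hence tw(G) = 2 exactly.

Treewidth 2.
One such decomposition:
Bags: B1 = {1, 3, 5}  B2 = {1, 2, 3}  B3 = {1, 3, 4}  B4 = {0, 1, 3}  B5 = {1, 3, 6}
Tree: B1–B2, B2–B3, B3–B4, B4–B5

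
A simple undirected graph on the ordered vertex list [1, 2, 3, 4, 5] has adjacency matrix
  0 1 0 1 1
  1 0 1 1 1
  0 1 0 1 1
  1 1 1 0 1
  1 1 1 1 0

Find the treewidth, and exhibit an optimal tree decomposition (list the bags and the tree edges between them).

Every bag has size at most 4, so the width is 4 − 1 = 3 and tw(G) ≤ 3. On the other hand G contains the 4-clique {1, 2, 4, 5}. A clique must lie in a single bag of any decomposition, so no decomposition can have width below 3. Therefore the treewidth is 3.

Treewidth 3.
Bags: B1 = {1, 2, 4, 5}  B2 = {2, 3, 4, 5}
Tree: B1–B2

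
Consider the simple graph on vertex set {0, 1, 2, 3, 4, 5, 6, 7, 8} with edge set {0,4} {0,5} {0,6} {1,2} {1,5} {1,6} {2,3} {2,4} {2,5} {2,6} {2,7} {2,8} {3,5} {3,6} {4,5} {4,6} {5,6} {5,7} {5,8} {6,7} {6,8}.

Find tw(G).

3

A width-3 tree decomposition is:
Bags: B1 = {2, 4, 5, 6}  B2 = {2, 3, 5, 6}  B3 = {1, 2, 5, 6}  B4 = {0, 4, 5, 6}  B5 = {2, 5, 6, 8}  B6 = {2, 5, 6, 7}
Tree: B1–B2, B1–B3, B1–B4, B2–B5, B1–B6
Every bag has size at most 4, so the width is 4 − 1 = 3 and tw(G) ≤ 3. For the lower bound, the 4 vertices {0, 4, 5, 6} are pairwise adjacent, and any tree decomposition puts a clique entirely inside one bag — forcing width ≥ 3. Hence tw(G) = 3 exactly.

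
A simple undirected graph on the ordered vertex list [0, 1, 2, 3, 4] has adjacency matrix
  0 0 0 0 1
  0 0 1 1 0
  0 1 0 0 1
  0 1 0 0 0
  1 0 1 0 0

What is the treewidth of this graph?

1

A width-1 tree decomposition is:
Bags: B1 = {1, 2}  B2 = {2, 4}  B3 = {0, 4}  B4 = {1, 3}
Tree: B1–B2, B2–B3, B1–B4
Each bag holds 2 vertices, so the decomposition has width 1, which upper-bounds the treewidth. Since G has at least one edge (e.g. 2–1), it is not an edgeless graph, so tw(G) ≥ 1. The upper and lower bounds meet at 1, so that is the treewidth.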